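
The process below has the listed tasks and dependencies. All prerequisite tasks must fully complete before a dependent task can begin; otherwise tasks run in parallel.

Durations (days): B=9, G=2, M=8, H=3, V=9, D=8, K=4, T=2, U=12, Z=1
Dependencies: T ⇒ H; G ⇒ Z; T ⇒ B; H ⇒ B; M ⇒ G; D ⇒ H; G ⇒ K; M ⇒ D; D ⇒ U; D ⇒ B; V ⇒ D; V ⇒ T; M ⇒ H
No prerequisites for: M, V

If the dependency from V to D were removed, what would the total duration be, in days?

Original critical path: V→D→H→B = 9+8+3+9 = 29 ⇒ 29 days.
Without V→D, D's earliest start moves from 9 to 8.
The longest chain is now M→D→H→B = 8+8+3+9 = 28, so the process takes 28 days.

28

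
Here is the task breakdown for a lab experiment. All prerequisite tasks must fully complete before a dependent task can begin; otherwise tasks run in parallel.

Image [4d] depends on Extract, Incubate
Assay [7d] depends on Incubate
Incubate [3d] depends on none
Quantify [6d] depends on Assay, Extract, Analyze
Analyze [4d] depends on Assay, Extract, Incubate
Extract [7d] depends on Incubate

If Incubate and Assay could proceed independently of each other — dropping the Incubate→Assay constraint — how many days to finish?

Original critical path: Incubate→Extract→Analyze→Quantify = 3+7+4+6 = 20 ⇒ 20 days.
Without Incubate→Assay, Assay's earliest start moves from 3 to 0.
The longest chain is now Incubate→Extract→Analyze→Quantify = 3+7+4+6 = 20, so the lab experiment takes 20 days.

20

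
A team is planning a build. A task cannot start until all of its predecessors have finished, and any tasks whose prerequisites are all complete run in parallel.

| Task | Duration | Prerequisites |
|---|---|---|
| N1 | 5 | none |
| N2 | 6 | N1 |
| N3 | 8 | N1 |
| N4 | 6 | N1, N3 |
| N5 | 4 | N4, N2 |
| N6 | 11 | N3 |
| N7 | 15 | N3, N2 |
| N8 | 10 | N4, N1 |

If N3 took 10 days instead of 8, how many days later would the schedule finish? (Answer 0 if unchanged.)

2

As given, the longest chain is N1→N3→N4→N8 = 5+8+6+10 = 29, so the finish is 29 days.
Since N3 is critical, the +2 change carries straight to that chain (now 31 days).
No other chain overtakes it, so the finish is 31 days.
Change in finish: 31 − 29 = +2 days.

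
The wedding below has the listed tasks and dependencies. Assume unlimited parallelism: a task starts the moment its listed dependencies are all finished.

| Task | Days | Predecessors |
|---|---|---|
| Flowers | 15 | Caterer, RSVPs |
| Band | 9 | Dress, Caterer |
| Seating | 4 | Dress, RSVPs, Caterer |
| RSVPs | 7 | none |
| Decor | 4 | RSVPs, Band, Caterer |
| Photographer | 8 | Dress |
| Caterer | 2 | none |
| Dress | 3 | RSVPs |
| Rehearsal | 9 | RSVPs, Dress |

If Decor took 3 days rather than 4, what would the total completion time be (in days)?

22

As given, the longest chain is RSVPs→Dress→Band→Decor = 7+3+9+4 = 23, so the finish is 23 days.
Decor lies on that path, so at 3 days the path becomes 22 days.
The critical path is still RSVPs→Dress→Band→Decor; finish is now 22 days.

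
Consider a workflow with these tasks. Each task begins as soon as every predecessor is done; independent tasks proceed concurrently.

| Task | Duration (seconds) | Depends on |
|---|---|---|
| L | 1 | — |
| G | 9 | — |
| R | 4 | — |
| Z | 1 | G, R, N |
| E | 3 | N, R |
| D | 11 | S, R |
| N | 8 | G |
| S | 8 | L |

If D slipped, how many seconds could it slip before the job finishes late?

L→S→D = 1+8+11 = 20 sets the makespan at 20 seconds.
The longest chain containing D totals 20 seconds.
So D can slip 20 − 20 = 0 seconds.

0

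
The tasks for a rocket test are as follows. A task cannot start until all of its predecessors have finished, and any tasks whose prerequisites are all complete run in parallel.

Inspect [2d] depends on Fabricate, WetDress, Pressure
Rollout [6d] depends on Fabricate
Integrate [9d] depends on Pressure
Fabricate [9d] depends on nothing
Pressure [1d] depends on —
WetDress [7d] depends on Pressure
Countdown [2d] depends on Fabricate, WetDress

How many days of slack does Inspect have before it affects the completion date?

Critical path: Fabricate→Rollout = 9+6 = 15, so the finish is 15 days.
Inspect finishes as early as 11 and must finish by 15.
So Inspect can slip 15 − 11 = 4 days.

4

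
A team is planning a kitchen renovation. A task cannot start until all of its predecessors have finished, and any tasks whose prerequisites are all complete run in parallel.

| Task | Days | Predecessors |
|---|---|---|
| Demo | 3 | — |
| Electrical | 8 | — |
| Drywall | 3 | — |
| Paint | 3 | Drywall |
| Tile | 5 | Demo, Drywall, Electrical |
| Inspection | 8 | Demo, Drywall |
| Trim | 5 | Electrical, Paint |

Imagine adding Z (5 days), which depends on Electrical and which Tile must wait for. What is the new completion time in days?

18

Originally the kitchen renovation takes 13 days.
With Z inserted, Tile now waits for max(Demo, Drywall, Electrical, Z).
New critical path: Electrical→Z→Tile = 8+5+5 = 18 ⇒ 18 days.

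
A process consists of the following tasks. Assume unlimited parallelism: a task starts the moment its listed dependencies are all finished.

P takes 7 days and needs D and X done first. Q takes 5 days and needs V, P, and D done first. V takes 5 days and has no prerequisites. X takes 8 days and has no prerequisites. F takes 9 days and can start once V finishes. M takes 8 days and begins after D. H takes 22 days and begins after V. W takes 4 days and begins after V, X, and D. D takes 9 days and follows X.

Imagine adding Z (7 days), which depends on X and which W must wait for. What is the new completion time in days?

29

Originally the job takes 29 days.
With Z inserted, W now waits for max(V, X, D, Z).
New critical path: X→D→P→Q = 8+9+7+5 = 29 ⇒ 29 days.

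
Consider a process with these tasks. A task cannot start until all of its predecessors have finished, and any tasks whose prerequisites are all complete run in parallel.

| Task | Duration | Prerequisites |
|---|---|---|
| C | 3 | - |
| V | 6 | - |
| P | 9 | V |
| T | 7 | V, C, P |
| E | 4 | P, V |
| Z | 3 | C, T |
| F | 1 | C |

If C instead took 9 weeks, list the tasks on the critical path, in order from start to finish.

Baseline: V→P→T→Z = 6+9+7+3 = 25 → 25 weeks.
C is off the critical path — its longest chain is 13 weeks, giving 12 of slack.
That remains the longest chain; total 25 weeks.

V, P, T, Z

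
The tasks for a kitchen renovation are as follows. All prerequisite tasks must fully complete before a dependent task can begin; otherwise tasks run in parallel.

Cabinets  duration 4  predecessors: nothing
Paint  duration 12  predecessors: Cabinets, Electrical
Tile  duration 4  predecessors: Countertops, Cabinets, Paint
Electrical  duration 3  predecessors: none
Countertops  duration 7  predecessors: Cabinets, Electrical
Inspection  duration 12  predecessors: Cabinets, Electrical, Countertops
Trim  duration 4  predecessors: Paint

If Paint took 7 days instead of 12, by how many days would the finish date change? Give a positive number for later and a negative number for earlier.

0

Actual critical path: Cabinets→Countertops→Inspection = 4+7+12 = 23 ⇒ 23 days.
Paint has 3 days of float (longest path through it is 20).
No other chain overtakes it, so the finish is 23 days.
Change in finish: 23 − 23 = +0 days.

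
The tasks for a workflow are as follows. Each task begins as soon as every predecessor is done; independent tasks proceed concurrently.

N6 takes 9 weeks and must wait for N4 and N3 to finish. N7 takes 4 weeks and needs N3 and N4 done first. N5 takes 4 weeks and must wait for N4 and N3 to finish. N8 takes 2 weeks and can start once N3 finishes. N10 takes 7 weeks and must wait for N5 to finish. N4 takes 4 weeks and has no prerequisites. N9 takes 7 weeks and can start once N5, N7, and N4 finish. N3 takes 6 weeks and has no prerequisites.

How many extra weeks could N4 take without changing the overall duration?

2

Critical path: N3→N5→N9 = 6+4+7 = 17, so the finish is 17 weeks.
Longest path through N4: 15 weeks (earliest finish 4, latest finish 6).
So N4 can slip 6 − 4 = 2 weeks.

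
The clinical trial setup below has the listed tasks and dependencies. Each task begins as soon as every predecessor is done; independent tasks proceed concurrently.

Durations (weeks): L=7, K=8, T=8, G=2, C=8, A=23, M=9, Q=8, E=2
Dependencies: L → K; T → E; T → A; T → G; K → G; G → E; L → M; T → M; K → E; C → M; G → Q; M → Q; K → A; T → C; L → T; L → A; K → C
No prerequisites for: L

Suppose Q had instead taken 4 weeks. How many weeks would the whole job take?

Baseline: L→K→C→M→Q = 7+8+8+9+8 = 40 → 40 weeks.
Q lies on that path, so at 4 weeks the path becomes 36 weeks.
New critical path: L→K→A = 7+8+23 = 38 ⇒ 38 weeks.

38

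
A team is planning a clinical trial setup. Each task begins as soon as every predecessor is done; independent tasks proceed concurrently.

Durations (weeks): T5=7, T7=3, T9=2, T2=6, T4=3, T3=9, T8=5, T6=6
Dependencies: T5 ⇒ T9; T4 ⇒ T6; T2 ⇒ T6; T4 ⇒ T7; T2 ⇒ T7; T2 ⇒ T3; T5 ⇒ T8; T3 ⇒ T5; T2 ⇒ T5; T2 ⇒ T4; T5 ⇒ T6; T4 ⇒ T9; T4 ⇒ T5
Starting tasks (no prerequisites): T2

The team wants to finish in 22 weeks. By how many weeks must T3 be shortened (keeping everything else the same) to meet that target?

6

Current finish: 28 weeks; target: 22.
T3 is on every critical path, so each week cut from T3 cuts the finish by one (this holds down to a finish of 22).
Need 28 − 22 = 6 weeks off T3 → T3 becomes 3 weeks, finish becomes 22.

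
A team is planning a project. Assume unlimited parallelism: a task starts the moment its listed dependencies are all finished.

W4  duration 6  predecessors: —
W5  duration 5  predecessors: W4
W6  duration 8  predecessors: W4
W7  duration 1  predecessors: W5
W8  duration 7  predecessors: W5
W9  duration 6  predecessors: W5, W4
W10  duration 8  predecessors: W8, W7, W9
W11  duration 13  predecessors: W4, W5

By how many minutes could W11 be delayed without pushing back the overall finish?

W4→W5→W8→W10 = 6+5+7+8 = 26 sets the makespan at 26 minutes.
Longest path through W11: 24 minutes (earliest finish 24, latest finish 26).
So W11 can slip 26 − 24 = 2 minutes.

2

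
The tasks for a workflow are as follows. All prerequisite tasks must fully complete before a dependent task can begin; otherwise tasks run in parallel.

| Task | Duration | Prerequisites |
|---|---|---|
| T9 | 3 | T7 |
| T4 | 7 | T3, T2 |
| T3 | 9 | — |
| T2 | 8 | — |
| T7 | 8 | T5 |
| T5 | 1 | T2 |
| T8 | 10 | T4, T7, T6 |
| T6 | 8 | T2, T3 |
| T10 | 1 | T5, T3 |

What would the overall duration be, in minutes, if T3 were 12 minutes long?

30

Actual critical path: T3→T6→T8 = 9+8+10 = 27 ⇒ 27 minutes.
T3 is on the critical path; changing it to 12 makes that path 30 minutes.
The critical path is still T3→T6→T8; finish is now 30 minutes.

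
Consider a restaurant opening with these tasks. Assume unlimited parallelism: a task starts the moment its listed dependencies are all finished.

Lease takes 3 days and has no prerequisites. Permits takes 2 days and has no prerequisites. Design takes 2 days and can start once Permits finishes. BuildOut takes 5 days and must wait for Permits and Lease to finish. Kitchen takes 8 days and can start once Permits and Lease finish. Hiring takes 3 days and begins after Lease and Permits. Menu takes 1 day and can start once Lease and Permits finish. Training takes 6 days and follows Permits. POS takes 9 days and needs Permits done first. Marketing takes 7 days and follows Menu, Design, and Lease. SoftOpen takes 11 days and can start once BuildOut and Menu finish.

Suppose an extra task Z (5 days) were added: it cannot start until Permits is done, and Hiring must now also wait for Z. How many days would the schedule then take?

19

Originally the schedule takes 19 days.
With Z inserted, Hiring now waits for max(Lease, Permits, Z).
New critical path: Lease→BuildOut→SoftOpen = 3+5+11 = 19 ⇒ 19 days.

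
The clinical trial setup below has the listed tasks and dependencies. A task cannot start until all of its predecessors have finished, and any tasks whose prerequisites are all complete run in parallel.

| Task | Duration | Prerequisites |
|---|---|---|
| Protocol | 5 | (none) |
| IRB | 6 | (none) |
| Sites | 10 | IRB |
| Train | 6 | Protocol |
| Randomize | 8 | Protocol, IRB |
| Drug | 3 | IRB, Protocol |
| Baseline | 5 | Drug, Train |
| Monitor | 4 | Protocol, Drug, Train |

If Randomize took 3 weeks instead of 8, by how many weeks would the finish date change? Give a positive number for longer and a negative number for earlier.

0

As given, the longest chain is Protocol→Train→Baseline = 5+6+5 = 16, so the finish is 16 weeks.
Randomize is off the critical path — its longest chain is 14 weeks, giving 2 of slack.
That remains the longest chain; total 16 weeks.
Change in finish: 16 − 16 = +0 weeks.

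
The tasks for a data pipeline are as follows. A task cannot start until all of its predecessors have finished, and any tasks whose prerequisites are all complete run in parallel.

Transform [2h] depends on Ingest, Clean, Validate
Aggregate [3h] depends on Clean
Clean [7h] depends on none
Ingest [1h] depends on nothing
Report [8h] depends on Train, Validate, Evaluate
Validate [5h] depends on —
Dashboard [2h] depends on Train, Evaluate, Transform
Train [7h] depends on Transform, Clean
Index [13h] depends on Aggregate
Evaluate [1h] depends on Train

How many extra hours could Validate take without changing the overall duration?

Clean→Transform→Train→Evaluate→Report = 7+2+7+1+8 = 25 sets the makespan at 25 hours.
Validate finishes as early as 5 and must finish by 7.
So Validate can slip 7 − 5 = 2 hours.

2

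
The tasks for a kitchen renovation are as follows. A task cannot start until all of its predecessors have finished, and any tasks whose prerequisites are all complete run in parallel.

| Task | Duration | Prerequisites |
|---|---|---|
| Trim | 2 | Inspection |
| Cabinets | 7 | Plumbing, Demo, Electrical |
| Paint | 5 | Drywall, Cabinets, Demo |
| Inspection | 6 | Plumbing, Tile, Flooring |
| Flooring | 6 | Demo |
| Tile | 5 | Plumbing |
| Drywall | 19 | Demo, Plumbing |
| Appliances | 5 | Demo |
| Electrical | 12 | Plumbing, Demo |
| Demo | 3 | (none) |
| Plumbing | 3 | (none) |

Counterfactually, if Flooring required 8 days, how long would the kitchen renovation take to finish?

Baseline: Demo→Electrical→Cabinets→Paint = 3+12+7+5 = 27 → 27 days.
The longest path through Flooring is only 17 days, so Flooring has float 10.
No other chain overtakes it, so the finish is 27 days.

27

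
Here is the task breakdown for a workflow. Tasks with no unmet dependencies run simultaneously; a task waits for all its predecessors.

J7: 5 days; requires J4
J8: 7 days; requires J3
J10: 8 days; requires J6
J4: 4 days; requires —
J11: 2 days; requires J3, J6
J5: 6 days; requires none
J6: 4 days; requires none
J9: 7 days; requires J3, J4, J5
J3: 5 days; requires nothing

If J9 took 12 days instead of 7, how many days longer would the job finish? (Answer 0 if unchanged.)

Actual critical path: J5→J9 = 6+7 = 13 ⇒ 13 days.
J9 lies on that path, so at 12 days the path becomes 18 days.
The critical path is still J5→J9; finish is now 18 days.
Change in finish: 18 − 13 = +5 days.

5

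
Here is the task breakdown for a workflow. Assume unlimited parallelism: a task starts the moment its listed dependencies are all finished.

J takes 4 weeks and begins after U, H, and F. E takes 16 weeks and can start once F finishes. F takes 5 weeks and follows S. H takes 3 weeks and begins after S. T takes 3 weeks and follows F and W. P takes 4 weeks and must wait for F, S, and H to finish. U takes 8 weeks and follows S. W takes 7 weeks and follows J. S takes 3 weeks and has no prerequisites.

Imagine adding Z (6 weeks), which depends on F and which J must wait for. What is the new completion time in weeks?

28

Originally the project takes 25 weeks.
With Z inserted, J now waits for max(U, H, F, Z).
New critical path: S→F→Z→J→W→T = 3+5+6+4+7+3 = 28 ⇒ 28 weeks.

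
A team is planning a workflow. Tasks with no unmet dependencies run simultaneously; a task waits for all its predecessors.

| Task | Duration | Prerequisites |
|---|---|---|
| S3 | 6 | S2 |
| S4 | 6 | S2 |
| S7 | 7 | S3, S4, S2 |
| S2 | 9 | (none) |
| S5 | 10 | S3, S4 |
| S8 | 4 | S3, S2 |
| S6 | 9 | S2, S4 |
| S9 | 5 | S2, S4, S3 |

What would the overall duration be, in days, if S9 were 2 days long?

The binding path is S2→S3→S5 = 9+6+10 = 25; finish at 25 days.
S9 is off the critical path — its longest chain is 20 days, giving 5 of slack.
That remains the longest chain; total 25 days.

25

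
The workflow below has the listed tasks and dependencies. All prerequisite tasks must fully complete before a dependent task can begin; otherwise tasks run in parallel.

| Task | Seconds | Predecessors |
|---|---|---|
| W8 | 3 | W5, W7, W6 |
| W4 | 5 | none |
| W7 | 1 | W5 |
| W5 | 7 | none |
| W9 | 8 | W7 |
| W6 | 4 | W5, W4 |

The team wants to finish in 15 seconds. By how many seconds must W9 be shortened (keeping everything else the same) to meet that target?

1

Current finish: 16 seconds; target: 15.
W9 is on every critical path, so each second cut from W9 cuts the finish by one (this holds down to a finish of 14).
Need 16 − 15 = 1 second off W9 → W9 becomes 7 seconds, finish becomes 15.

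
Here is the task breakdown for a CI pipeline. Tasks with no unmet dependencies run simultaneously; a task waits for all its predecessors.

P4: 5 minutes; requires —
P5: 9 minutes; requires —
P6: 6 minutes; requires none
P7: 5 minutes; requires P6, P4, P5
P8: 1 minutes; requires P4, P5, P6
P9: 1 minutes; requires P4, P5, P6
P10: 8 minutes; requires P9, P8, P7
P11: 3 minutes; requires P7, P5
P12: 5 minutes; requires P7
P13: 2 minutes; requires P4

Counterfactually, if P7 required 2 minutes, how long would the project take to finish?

19

Actual critical path: P5→P7→P10 = 9+5+8 = 22 ⇒ 22 minutes.
P7 lies on that path, so at 2 minutes the path becomes 19 minutes.
That remains the longest chain; total 19 minutes.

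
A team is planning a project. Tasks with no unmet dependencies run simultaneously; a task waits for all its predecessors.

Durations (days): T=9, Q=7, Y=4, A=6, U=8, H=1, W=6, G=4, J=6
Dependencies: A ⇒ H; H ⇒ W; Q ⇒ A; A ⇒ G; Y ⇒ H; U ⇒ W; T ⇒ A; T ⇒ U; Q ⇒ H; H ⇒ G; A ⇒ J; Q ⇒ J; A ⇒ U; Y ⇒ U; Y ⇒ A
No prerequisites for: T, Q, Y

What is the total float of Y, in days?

5

T→A→U→W = 9+6+8+6 = 29 sets the makespan at 29 days.
Y finishes as early as 4 and must finish by 9.
So Y can slip 9 − 4 = 5 days.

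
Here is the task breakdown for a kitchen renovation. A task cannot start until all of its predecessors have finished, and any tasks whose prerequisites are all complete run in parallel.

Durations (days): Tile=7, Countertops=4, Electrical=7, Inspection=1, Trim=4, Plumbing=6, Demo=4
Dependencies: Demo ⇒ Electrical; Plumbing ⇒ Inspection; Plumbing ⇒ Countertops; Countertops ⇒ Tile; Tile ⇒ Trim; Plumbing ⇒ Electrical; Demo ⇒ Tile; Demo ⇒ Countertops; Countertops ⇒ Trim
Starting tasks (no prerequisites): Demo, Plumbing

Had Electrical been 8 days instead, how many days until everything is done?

The binding path is Plumbing→Countertops→Tile→Trim = 6+4+7+4 = 21; finish at 21 days.
The longest path through Electrical is only 13 days, so Electrical has float 8.
That remains the longest chain; total 21 days.

21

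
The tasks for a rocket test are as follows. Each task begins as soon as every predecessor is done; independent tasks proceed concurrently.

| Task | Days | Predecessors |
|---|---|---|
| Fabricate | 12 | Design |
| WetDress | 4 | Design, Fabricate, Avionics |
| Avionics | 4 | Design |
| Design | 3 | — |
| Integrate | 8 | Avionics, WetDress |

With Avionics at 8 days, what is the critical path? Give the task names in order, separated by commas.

Design, Fabricate, WetDress, Integrate

As given, the longest chain is Design→Fabricate→WetDress→Integrate = 3+12+4+8 = 27, so the finish is 27 days.
The longest path through Avionics is only 19 days, so Avionics has float 8.
That remains the longest chain; total 27 days.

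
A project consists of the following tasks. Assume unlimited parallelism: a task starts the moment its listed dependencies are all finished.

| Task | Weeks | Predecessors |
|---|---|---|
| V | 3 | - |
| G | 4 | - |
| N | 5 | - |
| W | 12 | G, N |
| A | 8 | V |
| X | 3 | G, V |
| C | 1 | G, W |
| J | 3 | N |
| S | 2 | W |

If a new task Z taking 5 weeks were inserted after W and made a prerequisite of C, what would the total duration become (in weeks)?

Originally the job takes 19 weeks.
With Z inserted, C now waits for max(G, W, Z).
New critical path: N→W→Z→C = 5+12+5+1 = 23 ⇒ 23 weeks.

23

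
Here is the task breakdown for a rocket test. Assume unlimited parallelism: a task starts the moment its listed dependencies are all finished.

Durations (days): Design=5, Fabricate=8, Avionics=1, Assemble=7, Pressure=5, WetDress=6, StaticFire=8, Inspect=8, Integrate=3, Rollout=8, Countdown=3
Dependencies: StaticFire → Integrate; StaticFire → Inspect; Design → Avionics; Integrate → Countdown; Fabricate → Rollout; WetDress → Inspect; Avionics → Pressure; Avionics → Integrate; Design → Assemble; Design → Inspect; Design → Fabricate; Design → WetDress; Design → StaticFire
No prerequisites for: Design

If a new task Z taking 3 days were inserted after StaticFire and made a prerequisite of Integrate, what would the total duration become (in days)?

22

Originally the project takes 21 days.
With Z inserted, Integrate now waits for max(Avionics, StaticFire, Z).
New critical path: Design→StaticFire→Z→Integrate→Countdown = 5+8+3+3+3 = 22 ⇒ 22 days.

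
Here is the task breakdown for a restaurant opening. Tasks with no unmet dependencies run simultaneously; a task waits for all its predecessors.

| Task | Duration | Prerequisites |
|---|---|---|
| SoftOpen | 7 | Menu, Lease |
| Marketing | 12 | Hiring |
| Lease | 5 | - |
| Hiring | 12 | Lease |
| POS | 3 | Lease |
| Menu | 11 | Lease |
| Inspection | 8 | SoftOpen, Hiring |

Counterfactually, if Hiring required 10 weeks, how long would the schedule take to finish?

As given, the longest chain is Lease→Menu→SoftOpen→Inspection = 5+11+7+8 = 31, so the finish is 31 weeks.
The longest path through Hiring is only 29 weeks, so Hiring has float 2.
The critical path is still Lease→Menu→SoftOpen→Inspection; finish is now 31 weeks.

31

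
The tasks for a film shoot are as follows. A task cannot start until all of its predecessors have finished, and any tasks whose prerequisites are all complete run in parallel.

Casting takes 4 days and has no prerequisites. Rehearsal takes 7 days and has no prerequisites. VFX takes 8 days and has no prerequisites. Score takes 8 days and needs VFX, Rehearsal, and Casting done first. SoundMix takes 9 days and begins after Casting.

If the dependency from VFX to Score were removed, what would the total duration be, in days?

15

With the dependency in place, VFX→Score = 8+8 = 16 sets the finish at 16 days.
Without VFX→Score, Score's earliest start moves from 8 to 7.
New critical path: Rehearsal→Score = 7+8 = 15 ⇒ 15 days.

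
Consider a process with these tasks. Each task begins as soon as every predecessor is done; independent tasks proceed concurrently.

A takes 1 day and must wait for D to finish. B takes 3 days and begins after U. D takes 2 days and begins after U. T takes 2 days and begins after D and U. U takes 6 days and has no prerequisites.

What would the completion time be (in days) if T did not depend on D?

Before: longest chain U→D→T = 6+2+2 = 10, finish 10.
Without D→T, T's earliest start moves from 8 to 6.
After: U→B = 6+3 = 9 → 9 days.

9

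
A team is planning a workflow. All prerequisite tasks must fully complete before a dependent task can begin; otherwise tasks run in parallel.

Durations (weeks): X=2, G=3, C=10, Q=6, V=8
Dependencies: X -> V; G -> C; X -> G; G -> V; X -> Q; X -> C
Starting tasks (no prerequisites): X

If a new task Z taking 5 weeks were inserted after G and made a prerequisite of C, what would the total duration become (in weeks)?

20

Originally the schedule takes 15 weeks.
With Z inserted, C now waits for max(G, X, Z).
New critical path: X→G→Z→C = 2+3+5+10 = 20 ⇒ 20 weeks.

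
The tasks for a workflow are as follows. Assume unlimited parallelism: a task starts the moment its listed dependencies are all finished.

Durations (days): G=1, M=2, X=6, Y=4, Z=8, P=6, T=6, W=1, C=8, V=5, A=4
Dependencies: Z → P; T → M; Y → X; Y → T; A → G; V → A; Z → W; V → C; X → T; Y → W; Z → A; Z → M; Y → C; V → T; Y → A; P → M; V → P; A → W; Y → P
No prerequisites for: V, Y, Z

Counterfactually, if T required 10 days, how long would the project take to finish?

22

Critical path before the change: Y→X→T→M = 4+6+6+2 = 18 giving 18 days.
T is on the critical path; changing it to 10 makes that path 22 days.
No other chain overtakes it, so the finish is 22 days.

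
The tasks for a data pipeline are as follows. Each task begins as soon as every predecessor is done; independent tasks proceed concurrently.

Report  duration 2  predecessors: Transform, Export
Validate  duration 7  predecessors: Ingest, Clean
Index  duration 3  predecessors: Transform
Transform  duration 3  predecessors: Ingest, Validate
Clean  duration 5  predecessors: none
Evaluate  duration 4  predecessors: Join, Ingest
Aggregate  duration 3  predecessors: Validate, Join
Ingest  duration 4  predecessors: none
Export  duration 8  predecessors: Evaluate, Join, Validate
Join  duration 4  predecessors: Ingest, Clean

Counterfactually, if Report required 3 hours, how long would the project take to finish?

Actual critical path: Clean→Join→Evaluate→Export→Report = 5+4+4+8+2 = 23 ⇒ 23 hours.
Report is on the critical path; changing it to 3 makes that path 24 hours.
No other chain overtakes it, so the finish is 24 hours.

24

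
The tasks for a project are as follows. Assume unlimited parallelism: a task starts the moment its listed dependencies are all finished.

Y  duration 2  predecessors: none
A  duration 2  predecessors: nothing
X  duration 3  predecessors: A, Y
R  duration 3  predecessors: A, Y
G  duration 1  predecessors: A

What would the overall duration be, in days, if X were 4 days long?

Actual critical path: Y→X = 2+3 = 5 ⇒ 5 days.
X lies on that path, so at 4 days the path becomes 6 days.
The critical path is still Y→X; finish is now 6 days.

6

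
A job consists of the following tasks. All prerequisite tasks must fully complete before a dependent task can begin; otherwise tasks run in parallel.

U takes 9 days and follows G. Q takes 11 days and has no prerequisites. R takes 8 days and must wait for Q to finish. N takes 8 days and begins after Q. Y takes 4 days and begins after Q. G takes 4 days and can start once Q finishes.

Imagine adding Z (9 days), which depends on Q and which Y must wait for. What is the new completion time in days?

Originally the job takes 24 days.
With Z inserted, Y now waits for max(Q, Z).
New critical path: Q→Z→Y = 11+9+4 = 24 ⇒ 24 days.

24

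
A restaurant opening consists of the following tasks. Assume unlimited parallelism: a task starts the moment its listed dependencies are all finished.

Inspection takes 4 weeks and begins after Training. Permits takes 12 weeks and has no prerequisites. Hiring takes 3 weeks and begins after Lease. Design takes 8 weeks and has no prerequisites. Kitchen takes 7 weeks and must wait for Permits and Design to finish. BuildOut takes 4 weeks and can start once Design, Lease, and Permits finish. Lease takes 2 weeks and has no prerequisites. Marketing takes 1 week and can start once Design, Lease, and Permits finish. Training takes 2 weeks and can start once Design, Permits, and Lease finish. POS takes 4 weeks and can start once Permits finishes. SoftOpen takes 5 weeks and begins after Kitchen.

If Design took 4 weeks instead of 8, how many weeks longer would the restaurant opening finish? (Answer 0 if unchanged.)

Actual critical path: Permits→Kitchen→SoftOpen = 12+7+5 = 24 ⇒ 24 weeks.
Design has 4 weeks of float (longest path through it is 20).
The critical path is still Permits→Kitchen→SoftOpen; finish is now 24 weeks.
Change in finish: 24 − 24 = +0 weeks.

0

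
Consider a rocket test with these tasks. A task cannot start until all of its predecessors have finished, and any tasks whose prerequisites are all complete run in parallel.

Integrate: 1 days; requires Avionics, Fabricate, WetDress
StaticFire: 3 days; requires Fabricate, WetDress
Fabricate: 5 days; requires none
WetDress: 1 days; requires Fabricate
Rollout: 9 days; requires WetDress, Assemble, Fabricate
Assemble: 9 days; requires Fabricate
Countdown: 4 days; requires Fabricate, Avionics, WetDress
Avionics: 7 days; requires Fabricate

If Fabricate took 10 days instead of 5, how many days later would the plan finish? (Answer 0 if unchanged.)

5

Actual critical path: Fabricate→Assemble→Rollout = 5+9+9 = 23 ⇒ 23 days.
Fabricate lies on that path, so at 10 days the path becomes 28 days.
No other chain overtakes it, so the finish is 28 days.
Change in finish: 28 − 23 = +5 days.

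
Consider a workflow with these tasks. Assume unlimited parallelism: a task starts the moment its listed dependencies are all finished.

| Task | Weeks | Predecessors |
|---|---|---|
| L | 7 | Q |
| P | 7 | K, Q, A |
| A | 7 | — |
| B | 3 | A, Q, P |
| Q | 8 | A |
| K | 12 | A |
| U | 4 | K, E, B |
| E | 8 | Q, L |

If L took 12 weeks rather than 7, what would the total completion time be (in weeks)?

Critical path before the change: A→Q→L→E→U = 7+8+7+8+4 = 34 giving 34 weeks.
L lies on that path, so at 12 weeks the path becomes 39 weeks.
The critical path is still A→Q→L→E→U; finish is now 39 weeks.

39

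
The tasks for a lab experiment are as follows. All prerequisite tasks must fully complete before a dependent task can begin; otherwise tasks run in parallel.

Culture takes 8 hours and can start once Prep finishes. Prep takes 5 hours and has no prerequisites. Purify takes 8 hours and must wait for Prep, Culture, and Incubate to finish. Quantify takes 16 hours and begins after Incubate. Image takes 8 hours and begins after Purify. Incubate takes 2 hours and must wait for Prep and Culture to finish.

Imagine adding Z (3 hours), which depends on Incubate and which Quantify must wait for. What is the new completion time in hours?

34

Originally the project takes 31 hours.
With Z inserted, Quantify now waits for max(Incubate, Z).
New critical path: Prep→Culture→Incubate→Z→Quantify = 5+8+2+3+16 = 34 ⇒ 34 hours.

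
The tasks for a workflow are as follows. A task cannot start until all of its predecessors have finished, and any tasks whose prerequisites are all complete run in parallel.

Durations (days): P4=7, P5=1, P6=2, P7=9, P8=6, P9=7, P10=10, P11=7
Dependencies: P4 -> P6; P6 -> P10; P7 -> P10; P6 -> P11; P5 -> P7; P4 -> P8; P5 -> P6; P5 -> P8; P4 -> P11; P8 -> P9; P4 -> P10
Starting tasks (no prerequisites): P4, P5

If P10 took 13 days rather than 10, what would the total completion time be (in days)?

The binding path is P5→P7→P10 = 1+9+10 = 20; finish at 20 days.
P10 is on the critical path; changing it to 13 makes that path 23 days.
The critical path is still P5→P7→P10; finish is now 23 days.

23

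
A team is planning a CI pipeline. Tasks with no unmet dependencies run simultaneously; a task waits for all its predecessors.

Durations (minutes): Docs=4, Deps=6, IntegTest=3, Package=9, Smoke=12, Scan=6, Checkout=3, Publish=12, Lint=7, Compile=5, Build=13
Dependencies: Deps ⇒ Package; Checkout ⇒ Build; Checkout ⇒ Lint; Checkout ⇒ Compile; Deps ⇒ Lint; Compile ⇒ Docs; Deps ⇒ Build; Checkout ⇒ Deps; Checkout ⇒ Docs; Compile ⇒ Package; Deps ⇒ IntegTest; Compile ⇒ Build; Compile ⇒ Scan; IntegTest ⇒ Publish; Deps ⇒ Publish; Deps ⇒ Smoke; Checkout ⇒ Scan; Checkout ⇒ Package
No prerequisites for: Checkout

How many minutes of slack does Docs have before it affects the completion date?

12

The longest chain is Checkout→Deps→IntegTest→Publish = 3+6+3+12 = 24; overall finish 24 minutes.
Docs finishes as early as 12 and must finish by 24.
Float = 24 − 12 = 12.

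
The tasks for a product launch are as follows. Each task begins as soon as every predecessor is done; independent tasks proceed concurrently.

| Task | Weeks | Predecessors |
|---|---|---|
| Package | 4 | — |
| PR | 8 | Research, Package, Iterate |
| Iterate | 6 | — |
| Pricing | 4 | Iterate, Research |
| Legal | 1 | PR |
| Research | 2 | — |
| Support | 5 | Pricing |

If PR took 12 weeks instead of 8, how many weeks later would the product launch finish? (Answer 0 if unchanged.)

4

As given, the longest chain is Iterate→PR→Legal = 6+8+1 = 15, so the finish is 15 weeks.
PR lies on that path, so at 12 weeks the path becomes 19 weeks.
That remains the longest chain; total 19 weeks.
Change in finish: 19 − 15 = +4 weeks.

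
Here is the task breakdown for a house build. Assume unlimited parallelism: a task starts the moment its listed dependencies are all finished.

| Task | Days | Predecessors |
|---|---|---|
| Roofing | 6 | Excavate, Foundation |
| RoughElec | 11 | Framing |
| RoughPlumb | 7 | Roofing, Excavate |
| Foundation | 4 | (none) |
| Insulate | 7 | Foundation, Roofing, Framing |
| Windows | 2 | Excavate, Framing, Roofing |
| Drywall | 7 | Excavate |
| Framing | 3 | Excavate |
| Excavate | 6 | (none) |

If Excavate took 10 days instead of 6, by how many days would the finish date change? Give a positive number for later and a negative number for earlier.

Critical path before the change: Excavate→Framing→RoughElec = 6+3+11 = 20 giving 20 days.
Since Excavate is critical, the +4 change carries straight to that chain (now 24 days).
That remains the longest chain; total 24 days.
Change in finish: 24 − 20 = +4 days.

4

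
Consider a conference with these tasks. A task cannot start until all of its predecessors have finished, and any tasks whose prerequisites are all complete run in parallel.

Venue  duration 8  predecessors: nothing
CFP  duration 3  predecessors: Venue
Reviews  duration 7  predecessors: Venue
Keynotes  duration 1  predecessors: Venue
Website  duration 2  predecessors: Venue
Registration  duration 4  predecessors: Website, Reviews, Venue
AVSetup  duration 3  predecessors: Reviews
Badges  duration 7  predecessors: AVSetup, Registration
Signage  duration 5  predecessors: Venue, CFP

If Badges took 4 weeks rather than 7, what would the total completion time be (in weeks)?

23

The binding path is Venue→Reviews→Registration→Badges = 8+7+4+7 = 26; finish at 26 weeks.
Badges is on the critical path; changing it to 4 makes that path 23 weeks.
The critical path is still Venue→Reviews→Registration→Badges; finish is now 23 weeks.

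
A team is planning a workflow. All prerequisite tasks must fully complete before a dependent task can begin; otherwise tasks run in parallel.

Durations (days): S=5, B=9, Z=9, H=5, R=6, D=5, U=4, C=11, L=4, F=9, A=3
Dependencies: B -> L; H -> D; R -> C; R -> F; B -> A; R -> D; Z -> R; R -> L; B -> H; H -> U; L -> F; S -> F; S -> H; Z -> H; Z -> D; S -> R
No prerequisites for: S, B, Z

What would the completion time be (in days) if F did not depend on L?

26

With the dependency in place, Z→R→L→F = 9+6+4+9 = 28 sets the finish at 28 days.
Without L→F, F's earliest start moves from 19 to 15.
The longest chain is now Z→R→C = 9+6+11 = 26, so the schedule takes 26 days.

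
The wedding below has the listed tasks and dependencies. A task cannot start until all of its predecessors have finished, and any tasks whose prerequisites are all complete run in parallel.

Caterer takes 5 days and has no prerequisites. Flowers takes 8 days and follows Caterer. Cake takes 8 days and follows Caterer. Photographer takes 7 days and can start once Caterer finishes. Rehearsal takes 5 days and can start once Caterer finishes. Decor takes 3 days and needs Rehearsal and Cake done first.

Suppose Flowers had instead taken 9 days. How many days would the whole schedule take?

16

As given, the longest chain is Caterer→Cake→Decor = 5+8+3 = 16, so the finish is 16 days.
The longest path through Flowers is only 13 days, so Flowers has float 3.
That remains the longest chain; total 16 days.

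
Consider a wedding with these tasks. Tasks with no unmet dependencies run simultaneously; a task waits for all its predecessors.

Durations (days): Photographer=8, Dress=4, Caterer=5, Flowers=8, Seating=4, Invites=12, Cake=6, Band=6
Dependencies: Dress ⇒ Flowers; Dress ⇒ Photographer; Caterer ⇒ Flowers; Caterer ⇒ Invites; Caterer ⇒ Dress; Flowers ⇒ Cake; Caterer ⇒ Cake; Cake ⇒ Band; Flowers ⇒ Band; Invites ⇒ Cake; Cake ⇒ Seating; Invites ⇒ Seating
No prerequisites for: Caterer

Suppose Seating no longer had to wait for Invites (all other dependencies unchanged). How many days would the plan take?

29

Original critical path: Caterer→Invites→Cake→Band = 5+12+6+6 = 29 ⇒ 29 days.
Dropping Invites→Seating doesn't change Seating's earliest start (23); another predecessor still binds.
After: Caterer→Invites→Cake→Band = 5+12+6+6 = 29 → 29 days.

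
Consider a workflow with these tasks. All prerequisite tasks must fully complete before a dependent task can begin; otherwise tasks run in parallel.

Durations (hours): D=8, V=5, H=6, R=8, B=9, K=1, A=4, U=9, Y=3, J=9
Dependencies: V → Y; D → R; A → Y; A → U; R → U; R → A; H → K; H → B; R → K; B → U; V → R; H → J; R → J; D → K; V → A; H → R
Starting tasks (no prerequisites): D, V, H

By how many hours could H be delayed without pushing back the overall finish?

The longest chain is D→R→A→U = 8+8+4+9 = 29; overall finish 29 hours.
H finishes as early as 6 and must finish by 8.
Float = 29 − 27 = 2.

2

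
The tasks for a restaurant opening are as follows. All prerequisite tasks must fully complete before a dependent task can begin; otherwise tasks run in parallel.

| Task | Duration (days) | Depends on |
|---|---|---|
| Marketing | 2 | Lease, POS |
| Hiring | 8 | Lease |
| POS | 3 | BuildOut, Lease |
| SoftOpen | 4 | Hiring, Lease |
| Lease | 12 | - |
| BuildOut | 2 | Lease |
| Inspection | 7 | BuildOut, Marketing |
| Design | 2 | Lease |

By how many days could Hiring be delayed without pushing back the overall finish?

Critical path: Lease→BuildOut→POS→Marketing→Inspection = 12+2+3+2+7 = 26, so the finish is 26 days.
The longest chain containing Hiring totals 24 days.
So Hiring can slip 22 − 20 = 2 days.

2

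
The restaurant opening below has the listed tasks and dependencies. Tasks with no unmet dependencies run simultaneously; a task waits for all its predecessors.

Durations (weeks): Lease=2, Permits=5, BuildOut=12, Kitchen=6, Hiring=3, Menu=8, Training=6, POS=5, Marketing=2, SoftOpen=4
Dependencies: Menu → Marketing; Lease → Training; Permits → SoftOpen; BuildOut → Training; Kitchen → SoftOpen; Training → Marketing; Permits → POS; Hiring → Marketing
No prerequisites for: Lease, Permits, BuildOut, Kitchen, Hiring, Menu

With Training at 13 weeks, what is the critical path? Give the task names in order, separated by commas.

BuildOut, Training, Marketing

Baseline: BuildOut→Training→Marketing = 12+6+2 = 20 → 20 weeks.
Training is on the critical path; changing it to 13 makes that path 27 weeks.
No other chain overtakes it, so the finish is 27 weeks.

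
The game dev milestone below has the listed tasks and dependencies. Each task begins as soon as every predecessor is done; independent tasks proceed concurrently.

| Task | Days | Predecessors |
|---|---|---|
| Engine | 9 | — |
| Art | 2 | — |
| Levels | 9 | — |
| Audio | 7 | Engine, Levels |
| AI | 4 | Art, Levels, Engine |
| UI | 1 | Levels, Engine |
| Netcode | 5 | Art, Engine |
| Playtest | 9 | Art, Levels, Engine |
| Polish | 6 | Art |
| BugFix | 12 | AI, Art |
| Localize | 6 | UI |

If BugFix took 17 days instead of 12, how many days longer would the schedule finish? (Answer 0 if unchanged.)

Baseline: Engine→AI→BugFix = 9+4+12 = 25 → 25 days.
BugFix lies on that path, so at 17 days the path becomes 30 days.
No other chain overtakes it, so the finish is 30 days.
Change in finish: 30 − 25 = +5 days.

5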